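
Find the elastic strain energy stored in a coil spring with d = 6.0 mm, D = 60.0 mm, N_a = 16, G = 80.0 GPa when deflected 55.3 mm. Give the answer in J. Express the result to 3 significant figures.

k = Gd⁴/(8D³N_a) = (80.0×10³)(6.0⁴)/(8·60.0³·16) = 3.75 N/mm
U = ½kδ² = 0.5 × 3.75 × 55.3² = 5733.9 N·mm = 5.7339 J

5.73 J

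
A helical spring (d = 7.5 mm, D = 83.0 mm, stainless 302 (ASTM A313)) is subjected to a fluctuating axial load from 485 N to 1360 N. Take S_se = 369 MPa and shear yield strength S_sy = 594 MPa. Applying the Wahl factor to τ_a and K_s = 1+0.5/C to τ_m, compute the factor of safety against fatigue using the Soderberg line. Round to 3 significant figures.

0.674

C = D/d = 83.0/7.5 = 11.0667; K_W = (4C−1)/(4C−4)+0.615/C = 1.1301; K_s = 1+0.5/C = 1.0452
F_a = (F_max−F_min)/2 = 437.5 N; F_m = (F_max+F_min)/2 = 922.5 N
τ_a = K_W·8F_aD/(πd³) = 1.1301 × 219.19 = 247.7 MPa
τ_m = K_s·8F_mD/(πd³) = 1.0452 × 462.17 = 483.05 MPa
Soderberg: 1/n_f = τ_a/S_se + τ_m/S_sy = 247.7/369 + 483.05/594 = 0.67126 + 0.81322 = 1.4845
n_f = 1/1.4845 = 0.6736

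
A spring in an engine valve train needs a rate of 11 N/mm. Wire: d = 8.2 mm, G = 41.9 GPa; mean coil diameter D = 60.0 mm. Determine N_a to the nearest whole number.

10

N_a = Gd⁴/(8D³k) = (41.9×10³ × 8.2⁴)/(8 × 60.0³ × 11)
    = 1.89439e+08 / 1.9008e+07 = 9.966 → 10 coils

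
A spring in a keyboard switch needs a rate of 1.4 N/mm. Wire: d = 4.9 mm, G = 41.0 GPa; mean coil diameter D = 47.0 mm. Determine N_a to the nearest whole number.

20

N_a = Gd⁴/(8D³k) = (41.0×10³ × 4.9⁴)/(8 × 47.0³ × 1.4)
    = 2.36357e+07 / 1.16282e+06 = 20.33 → 20 coils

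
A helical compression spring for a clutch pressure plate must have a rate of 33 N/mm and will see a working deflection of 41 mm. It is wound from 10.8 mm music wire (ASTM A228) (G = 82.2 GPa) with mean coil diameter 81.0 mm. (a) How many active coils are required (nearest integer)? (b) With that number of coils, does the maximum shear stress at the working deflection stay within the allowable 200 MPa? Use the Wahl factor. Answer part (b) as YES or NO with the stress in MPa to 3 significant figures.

(a) 8 coils; (b) NO, τ_max = 264 MPa

N_a = Gd⁴/(8D³k) = (82.2×10³)(10.8⁴)/(8·81.0³·33) = 7.971 → N_a = 8
Actual rate k = Gd⁴/(8D³·8) = 32.88 N/mm
Working load F = kδ = 32.88·41 = 1348.1 N
C = 81.0/10.8 = 7.5000; K_W = (4C−1)/(4C−4)+0.615/C = 1.1974
τ_max = K_W·8FD/(πd³) = 1.1974·220.73 = 264.3 MPa
τ_max > 200 MPa → exceeds allowable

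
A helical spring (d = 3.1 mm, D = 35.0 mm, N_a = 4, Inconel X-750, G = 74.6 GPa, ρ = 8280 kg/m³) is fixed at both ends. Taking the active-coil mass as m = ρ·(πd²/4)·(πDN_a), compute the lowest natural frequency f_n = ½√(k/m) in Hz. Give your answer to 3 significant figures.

k = Gd⁴/(8D³N_a) = (74.6×10³)(3.1⁴)/(8·35.0³·4) = 5.0215 N/mm = 5021.5 N/m
Wire length L = πDN_a = π·35.0·4 = 439.82 mm
m = ρ·(πd²/4)·L = 8280 × 7.5477×10⁻⁶ m² × 0.43982 m = 0.027487 kg
f_n = ½√(k/m) = 0.5·√(5021.5/0.027487) = 0.5·√(1.8269e+05) = 213.71 Hz

214 Hz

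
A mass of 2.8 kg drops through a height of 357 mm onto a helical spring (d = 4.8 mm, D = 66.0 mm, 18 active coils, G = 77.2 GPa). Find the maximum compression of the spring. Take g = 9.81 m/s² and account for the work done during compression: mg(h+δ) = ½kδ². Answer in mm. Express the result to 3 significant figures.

k = Gd⁴/(8D³N_a) = (77.2×10³)(4.8⁴)/(8·66.0³·18) = 0.98989 N/mm
W = mg = 2.8 × 9.81 = 27.468 N
½kδ² − Wδ − Wh = 0 → δ = (W + √(W² + 2kWh))/k
δ = (27.468 + √(754.49 + 19413.9))/0.98989 = (27.468 + 142.02)/0.98989 = 171.21 mm

171 mm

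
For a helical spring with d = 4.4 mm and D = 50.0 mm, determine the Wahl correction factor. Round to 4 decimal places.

1.1265

C = D/d = 50.0/4.4 = 11.3636
K_W = (4C−1)/(4C−4) + 0.615/C = 44.455/41.455 + 0.0541 = 1.1265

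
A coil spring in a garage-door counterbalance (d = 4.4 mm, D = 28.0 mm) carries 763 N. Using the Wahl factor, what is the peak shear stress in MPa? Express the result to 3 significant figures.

Spring index C = D/d = 28.0/4.4 = 6.3636
K_W = (4C−1)/(4C−4) + 0.615/C = 24.455/21.455 + 0.0966 = 1.2365
τ₀ = 8FD/(πd³) = 8·763·28.0/(π·4.4³) = 170912/267.61 = 638.65 MPa
τ_max = K·τ₀ = 1.2365 × 638.65 = 789.68 MPa

790 MPa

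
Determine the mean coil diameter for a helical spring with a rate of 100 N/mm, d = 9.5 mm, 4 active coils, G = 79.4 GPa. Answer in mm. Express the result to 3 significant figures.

58.7 mm

D = (Gd⁴/(8N_a·k))^(1/3) = (79.4×10³·9.5⁴/(8·4·100))^(1/3)
  = (202099)^(1/3) = 58.6843 mm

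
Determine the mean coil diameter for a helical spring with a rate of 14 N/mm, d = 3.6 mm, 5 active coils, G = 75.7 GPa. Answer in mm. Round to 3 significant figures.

D = (Gd⁴/(8N_a·k))^(1/3) = (75.7×10³·3.6⁴/(8·5·14))^(1/3)
  = (22704.8)^(1/3) = 28.3165 mm

28.3 mm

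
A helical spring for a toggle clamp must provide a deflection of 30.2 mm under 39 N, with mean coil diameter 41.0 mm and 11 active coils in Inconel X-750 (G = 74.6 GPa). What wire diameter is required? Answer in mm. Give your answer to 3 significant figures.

Required rate k = F/δ = 39/30.2 = 1.2914 N/mm
d = (8D³N_a·k / G)^(1/4) = (8·41.0³·11·1.2914 / (74.6×10³))^0.25
  = (104.99)^0.25 = 3.2010 mm

3.20 mm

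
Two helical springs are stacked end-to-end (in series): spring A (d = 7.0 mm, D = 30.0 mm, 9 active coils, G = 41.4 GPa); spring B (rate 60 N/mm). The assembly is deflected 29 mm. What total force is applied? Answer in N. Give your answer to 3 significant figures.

801 N

k_A = Gd⁴/(8D³N_a) = (41.4×10³)(7.0⁴)/(8·30.0³·9) = 51.132 N/mm
Series: 1/k_eq = 1/51.132 + 1/60 = 0.036224; k_eq = 27.606 N/mm
F = k_eq·δ = 27.606·29 = 800.58 N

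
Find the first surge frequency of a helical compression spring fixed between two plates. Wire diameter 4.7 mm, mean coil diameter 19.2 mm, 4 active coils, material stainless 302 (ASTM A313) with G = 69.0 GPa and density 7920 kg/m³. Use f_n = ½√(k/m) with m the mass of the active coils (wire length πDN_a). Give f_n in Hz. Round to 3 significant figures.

1060 Hz

k = Gd⁴/(8D³N_a) = (69.0×10³)(4.7⁴)/(8·19.2³·4) = 148.66 N/mm = 1.4866e+05 N/m
Wire length L = πDN_a = π·19.2·4 = 241.27 mm
m = ρ·(πd²/4)·L = 7920 × 17.349×10⁻⁶ m² × 0.24127 m = 0.033153 kg
f_n = ½√(k/m) = 0.5·√(1.4866e+05/0.033153) = 0.5·√(4.484e+06) = 1058.8 Hz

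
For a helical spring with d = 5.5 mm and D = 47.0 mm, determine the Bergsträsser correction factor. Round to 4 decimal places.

C = D/d = 47.0/5.5 = 8.5455
K_B = (4C+2)/(4C−3) = 36.182/31.182 = 1.1603

1.1603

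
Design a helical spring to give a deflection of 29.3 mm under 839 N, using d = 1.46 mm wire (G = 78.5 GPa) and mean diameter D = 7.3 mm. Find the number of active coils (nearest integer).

4

Required rate k = F/δ = 839/29.3 = 28.635 N/mm
N_a = Gd⁴/(8D³k) = (78.5×10³ × 1.46⁴)/(8 × 7.3³ × 28.635)
    = 356682 / 89115.4 = 4.002 → 4 coils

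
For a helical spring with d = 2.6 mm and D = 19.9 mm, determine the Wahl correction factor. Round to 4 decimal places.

1.1931

C = D/d = 19.9/2.6 = 7.6538
K_W = (4C−1)/(4C−4) + 0.615/C = 29.615/26.615 + 0.0804 = 1.1931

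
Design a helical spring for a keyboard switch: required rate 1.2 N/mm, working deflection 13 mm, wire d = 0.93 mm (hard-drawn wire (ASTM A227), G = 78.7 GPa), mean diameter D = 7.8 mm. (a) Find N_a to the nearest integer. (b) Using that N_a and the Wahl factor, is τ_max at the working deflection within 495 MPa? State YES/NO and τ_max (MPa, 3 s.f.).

(a) 13 coils; (b) YES, τ_max = 450 MPa

N_a = Gd⁴/(8D³k) = (78.7×10³)(0.93⁴)/(8·7.8³·1.2) = 12.92 → N_a = 13
Actual rate k = Gd⁴/(8D³·13) = 1.1929 N/mm
Working load F = kδ = 1.1929·13 = 15.507 N
C = 7.8/0.93 = 8.3871; K_W = (4C−1)/(4C−4)+0.615/C = 1.1749
τ_max = K_W·8FD/(πd³) = 1.1749·382.93 = 449.89 MPa
τ_max ≤ 495 MPa → acceptable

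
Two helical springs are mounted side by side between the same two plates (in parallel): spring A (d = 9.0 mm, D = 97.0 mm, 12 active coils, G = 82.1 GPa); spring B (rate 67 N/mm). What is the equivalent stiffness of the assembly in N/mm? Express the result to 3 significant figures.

k_A = Gd⁴/(8D³N_a) = (82.1×10³)(9.0⁴)/(8·97.0³·12) = 6.1479 N/mm
Parallel: k_eq = 6.1479 + 67 = 73.148 N/mm

73.1 N/mm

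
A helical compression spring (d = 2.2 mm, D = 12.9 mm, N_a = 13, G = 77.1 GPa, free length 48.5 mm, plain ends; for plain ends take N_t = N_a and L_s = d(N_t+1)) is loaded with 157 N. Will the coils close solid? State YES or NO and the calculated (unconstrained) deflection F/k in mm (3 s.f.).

k = Gd⁴/(8D³N_a) = (77.1×10³)(2.2⁴)/(8·12.9³·13) = 8.0899 N/mm
N_t = 13; L_s = 2.2·14 = 30.8 mm; δ_solid = L₀ − L_s = 48.5 − 30.8 = 17.7 mm
δ = F/k = 157/8.0899 = 19.407 mm
δ ≥ δ_solid → spring goes solid

YES, δ = 19.4 mm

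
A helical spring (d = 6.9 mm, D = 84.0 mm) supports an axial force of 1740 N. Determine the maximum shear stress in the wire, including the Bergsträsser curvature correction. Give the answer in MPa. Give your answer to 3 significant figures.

1260 MPa

Spring index C = D/d = 84.0/6.9 = 12.1739
K_B = (4C+2)/(4C−3) = 50.696/45.696 = 1.1094
τ₀ = 8FD/(πd³) = 8·1740·84.0/(π·6.9³) = 1.16928e+06/1032 = 1133 MPa
τ_max = K·τ₀ = 1.1094 × 1133 = 1256.9 MPa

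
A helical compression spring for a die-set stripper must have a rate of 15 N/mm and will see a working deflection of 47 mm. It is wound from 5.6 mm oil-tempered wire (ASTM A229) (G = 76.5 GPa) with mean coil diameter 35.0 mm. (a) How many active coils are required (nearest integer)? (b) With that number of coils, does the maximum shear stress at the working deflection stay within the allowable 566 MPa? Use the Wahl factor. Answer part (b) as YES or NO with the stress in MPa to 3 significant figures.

N_a = Gd⁴/(8D³k) = (76.5×10³)(5.6⁴)/(8·35.0³·15) = 14.62 → N_a = 15
Actual rate k = Gd⁴/(8D³·15) = 14.623 N/mm
Working load F = kδ = 14.623·47 = 687.27 N
C = 35.0/5.6 = 6.2500; K_W = (4C−1)/(4C−4)+0.615/C = 1.2413
τ_max = K_W·8FD/(πd³) = 1.2413·348.79 = 432.94 MPa
τ_max ≤ 566 MPa → acceptable

(a) 15 coils; (b) YES, τ_max = 433 MPa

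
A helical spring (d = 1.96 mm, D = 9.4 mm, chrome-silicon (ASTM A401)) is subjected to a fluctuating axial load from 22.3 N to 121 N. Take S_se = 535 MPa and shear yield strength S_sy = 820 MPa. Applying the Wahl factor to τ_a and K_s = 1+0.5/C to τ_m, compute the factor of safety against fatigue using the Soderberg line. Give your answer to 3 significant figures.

C = D/d = 9.4/1.96 = 4.7959; K_W = (4C−1)/(4C−4)+0.615/C = 1.3258; K_s = 1+0.5/C = 1.1043
F_a = (F_max−F_min)/2 = 49.35 N; F_m = (F_max+F_min)/2 = 71.65 N
τ_a = K_W·8F_aD/(πd³) = 1.3258 × 156.89 = 208 MPa
τ_m = K_s·8F_mD/(πd³) = 1.1043 × 227.78 = 251.53 MPa
Soderberg: 1/n_f = τ_a/S_se + τ_m/S_sy = 208/535 + 251.53/820 = 0.38879 + 0.30674 = 0.69553
n_f = 1/0.69553 = 1.438

1.44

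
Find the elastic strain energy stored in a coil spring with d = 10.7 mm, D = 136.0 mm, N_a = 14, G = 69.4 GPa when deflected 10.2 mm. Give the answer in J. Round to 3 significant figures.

k = Gd⁴/(8D³N_a) = (69.4×10³)(10.7⁴)/(8·136.0³·14) = 3.2289 N/mm
U = ½kδ² = 0.5 × 3.2289 × 10.2² = 167.97 N·mm = 0.16797 J

0.168 J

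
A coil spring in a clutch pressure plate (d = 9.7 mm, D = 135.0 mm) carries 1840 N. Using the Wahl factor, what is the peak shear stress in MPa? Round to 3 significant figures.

764 MPa

Spring index C = D/d = 135.0/9.7 = 13.9175
K_W = (4C−1)/(4C−4) + 0.615/C = 54.670/51.670 + 0.0442 = 1.1022
τ₀ = 8FD/(πd³) = 8·1840·135.0/(π·9.7³) = 1.9872e+06/2867.2 = 693.07 MPa
τ_max = K·τ₀ = 1.1022 × 693.07 = 763.94 MPa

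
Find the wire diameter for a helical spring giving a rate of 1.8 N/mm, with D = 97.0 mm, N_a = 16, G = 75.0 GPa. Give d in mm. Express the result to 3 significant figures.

7.28 mm

d = (8D³N_a·k / G)^(1/4) = (8·97.0³·16·1.8 / (75.0×10³))^0.25
  = (2803.7)^0.25 = 7.2767 mm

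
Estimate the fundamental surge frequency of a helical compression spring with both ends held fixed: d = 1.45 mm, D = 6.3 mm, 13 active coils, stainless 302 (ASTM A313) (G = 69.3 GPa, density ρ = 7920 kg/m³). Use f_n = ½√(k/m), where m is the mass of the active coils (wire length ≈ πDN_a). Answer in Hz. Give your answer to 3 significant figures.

k = Gd⁴/(8D³N_a) = (69.3×10³)(1.45⁴)/(8·6.3³·13) = 11.78 N/mm = 11780 N/m
Wire length L = πDN_a = π·6.3·13 = 257.3 mm
m = ρ·(πd²/4)·L = 7920 × 1.6513×10⁻⁶ m² × 0.2573 m = 0.003365 kg
f_n = ½√(k/m) = 0.5·√(11780/0.003365) = 0.5·√(3.5008e+06) = 935.52 Hz

936 Hz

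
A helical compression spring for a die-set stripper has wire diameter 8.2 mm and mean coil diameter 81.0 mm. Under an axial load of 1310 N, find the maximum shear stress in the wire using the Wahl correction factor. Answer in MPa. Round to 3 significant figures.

Spring index C = D/d = 81.0/8.2 = 9.8780
K_W = (4C−1)/(4C−4) + 0.615/C = 38.512/35.512 + 0.0623 = 1.1467
τ₀ = 8FD/(πd³) = 8·1310·81.0/(π·8.2³) = 848880/1732.2 = 490.07 MPa
τ_max = K·τ₀ = 1.1467 × 490.07 = 561.98 MPa

562 MPa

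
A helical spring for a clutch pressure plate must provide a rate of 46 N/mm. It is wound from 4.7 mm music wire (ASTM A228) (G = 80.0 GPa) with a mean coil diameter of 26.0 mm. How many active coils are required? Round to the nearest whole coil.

N_a = Gd⁴/(8D³k) = (80.0×10³ × 4.7⁴)/(8 × 26.0³ × 46)
    = 3.90374e+07 / 6.46797e+06 = 6.036 → 6 coils

6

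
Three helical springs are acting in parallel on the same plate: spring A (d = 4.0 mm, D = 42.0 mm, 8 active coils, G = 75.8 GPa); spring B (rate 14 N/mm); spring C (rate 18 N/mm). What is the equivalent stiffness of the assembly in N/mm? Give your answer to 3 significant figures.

k_A = Gd⁴/(8D³N_a) = (75.8×10³)(4.0⁴)/(8·42.0³·8) = 4.0924 N/mm
Parallel: k_eq = 4.0924 + 14 + 18 = 36.092 N/mm

36.1 N/mm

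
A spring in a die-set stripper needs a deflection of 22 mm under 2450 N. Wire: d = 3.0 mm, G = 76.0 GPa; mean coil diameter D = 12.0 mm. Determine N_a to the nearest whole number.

4

Required rate k = F/δ = 2450/22 = 111.36 N/mm
N_a = Gd⁴/(8D³k) = (76.0×10³ × 3.0⁴)/(8 × 12.0³ × 111.36)
    = 6.156e+06 / 1.53949e+06 = 3.999 → 4 coils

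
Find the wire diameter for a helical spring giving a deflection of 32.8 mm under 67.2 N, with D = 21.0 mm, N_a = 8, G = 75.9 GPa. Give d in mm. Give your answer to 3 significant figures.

2.00 mm

Required rate k = F/δ = 67.2/32.8 = 2.0488 N/mm
d = (8D³N_a·k / G)^(1/4) = (8·21.0³·8·2.0488 / (75.9×10³))^0.25
  = (15.999)^0.25 = 2.0000 mm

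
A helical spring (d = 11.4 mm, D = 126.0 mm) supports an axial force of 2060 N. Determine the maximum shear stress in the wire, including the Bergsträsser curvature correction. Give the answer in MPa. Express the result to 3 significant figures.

Spring index C = D/d = 126.0/11.4 = 11.0526
K_B = (4C+2)/(4C−3) = 46.211/41.211 = 1.1213
τ₀ = 8FD/(πd³) = 8·2060·126.0/(π·11.4³) = 2.07648e+06/4654.4 = 446.13 MPa
τ_max = K·τ₀ = 1.1213 × 446.13 = 500.26 MPa

500 MPa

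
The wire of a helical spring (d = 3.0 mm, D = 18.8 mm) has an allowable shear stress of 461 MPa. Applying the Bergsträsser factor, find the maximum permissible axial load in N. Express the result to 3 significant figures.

212 N

C = D/d = 18.8/3.0 = 6.2667
K_B = (4C+2)/(4C−3) = 27.067/22.067 = 1.2266
τ_max = K·8FD/(πd³) → F_max = τ_allow·πd³/(8DK)
F_max = 461·π·3.0³/(8·18.8·1.2266) = 39103/184.48 = 211.97 N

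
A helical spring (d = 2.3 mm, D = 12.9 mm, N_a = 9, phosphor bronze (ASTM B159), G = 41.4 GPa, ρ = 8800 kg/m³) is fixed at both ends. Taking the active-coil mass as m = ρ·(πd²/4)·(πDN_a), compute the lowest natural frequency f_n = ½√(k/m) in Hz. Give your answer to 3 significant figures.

k = Gd⁴/(8D³N_a) = (41.4×10³)(2.3⁴)/(8·12.9³·9) = 7.4957 N/mm = 7495.7 N/m
Wire length L = πDN_a = π·12.9·9 = 364.74 mm
m = ρ·(πd²/4)·L = 8800 × 4.1548×10⁻⁶ m² × 0.36474 m = 0.013336 kg
f_n = ½√(k/m) = 0.5·√(7495.7/0.013336) = 0.5·√(5.6208e+05) = 374.86 Hz

375 Hz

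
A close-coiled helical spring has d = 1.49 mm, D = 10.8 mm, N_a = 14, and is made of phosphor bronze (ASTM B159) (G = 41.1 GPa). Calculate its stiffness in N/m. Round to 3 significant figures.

k = Gd⁴/(8D³N_a) = (41.1×10³ × 1.49⁴) / (8 × 10.8³ × 14)
  = 202575 / 141088 = 1.4358 N/mm = 1435.8 N/m

1440 N/m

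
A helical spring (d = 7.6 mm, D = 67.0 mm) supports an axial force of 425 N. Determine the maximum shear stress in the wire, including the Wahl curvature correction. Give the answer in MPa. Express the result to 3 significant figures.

193 MPa

Spring index C = D/d = 67.0/7.6 = 8.8158
K_W = (4C−1)/(4C−4) + 0.615/C = 34.263/31.263 + 0.0698 = 1.1657
τ₀ = 8FD/(πd³) = 8·425·67.0/(π·7.6³) = 227800/1379.1 = 165.18 MPa
τ_max = K·τ₀ = 1.1657 × 165.18 = 192.56 MPa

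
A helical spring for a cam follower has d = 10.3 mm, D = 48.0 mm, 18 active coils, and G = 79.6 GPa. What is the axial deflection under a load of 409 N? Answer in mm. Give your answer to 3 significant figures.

7.27 mm

k = Gd⁴/(8D³N_a) = (79.6×10³)(10.3⁴)/(8·48.0³·18) = 56.257 N/mm
δ = F/k = 409 / 56.257 = 7.2702 mm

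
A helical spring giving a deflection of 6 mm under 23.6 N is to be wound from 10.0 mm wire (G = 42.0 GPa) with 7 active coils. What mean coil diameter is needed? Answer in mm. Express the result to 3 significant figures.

Required rate k = F/δ = 23.6/6 = 3.9333 N/mm
D = (Gd⁴/(8N_a·k))^(1/3) = (42.0×10³·10.0⁴/(8·7·3.9333))^(1/3)
  = (1.90678e+06)^(1/3) = 124.0034 mm

124 mm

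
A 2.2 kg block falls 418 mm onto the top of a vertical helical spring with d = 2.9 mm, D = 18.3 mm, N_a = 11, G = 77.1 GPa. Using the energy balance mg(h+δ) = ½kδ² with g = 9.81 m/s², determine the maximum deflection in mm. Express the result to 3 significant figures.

44.4 mm

k = Gd⁴/(8D³N_a) = (77.1×10³)(2.9⁴)/(8·18.3³·11) = 10.111 N/mm
W = mg = 2.2 × 9.81 = 21.582 N
½kδ² − Wδ − Wh = 0 → δ = (W + √(W² + 2kWh))/k
δ = (21.582 + √(465.78 + 182435))/10.111 = (21.582 + 427.67)/10.111 = 44.43 mm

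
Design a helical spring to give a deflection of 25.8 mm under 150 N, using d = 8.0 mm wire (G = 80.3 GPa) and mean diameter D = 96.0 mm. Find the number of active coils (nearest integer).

Required rate k = F/δ = 150/25.8 = 5.814 N/mm
N_a = Gd⁴/(8D³k) = (80.3×10³ × 8.0⁴)/(8 × 96.0³ × 5.814)
    = 3.28909e+08 / 4.11505e+07 = 7.993 → 8 coils

8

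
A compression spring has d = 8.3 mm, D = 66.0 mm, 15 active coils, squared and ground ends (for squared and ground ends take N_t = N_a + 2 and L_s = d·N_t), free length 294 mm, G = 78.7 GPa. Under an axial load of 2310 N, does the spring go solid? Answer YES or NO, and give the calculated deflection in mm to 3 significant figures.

YES, δ = 213 mm

k = Gd⁴/(8D³N_a) = (78.7×10³)(8.3⁴)/(8·66.0³·15) = 10.826 N/mm
N_t = 17; L_s = 8.3·17 = 141.1 mm; δ_solid = L₀ − L_s = 294 − 141.1 = 152.9 mm
δ = F/k = 2310/10.826 = 213.37 mm
δ ≥ δ_solid → spring goes solid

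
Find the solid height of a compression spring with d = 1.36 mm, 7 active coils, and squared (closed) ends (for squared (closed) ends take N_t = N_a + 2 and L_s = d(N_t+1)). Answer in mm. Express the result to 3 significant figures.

13.6 mm

squared (closed) ends: N_t = N_a + 2 = 7 + 2 = 9
L_s = d·(N_t+1) = 1.36 × 10 = 13.6 mm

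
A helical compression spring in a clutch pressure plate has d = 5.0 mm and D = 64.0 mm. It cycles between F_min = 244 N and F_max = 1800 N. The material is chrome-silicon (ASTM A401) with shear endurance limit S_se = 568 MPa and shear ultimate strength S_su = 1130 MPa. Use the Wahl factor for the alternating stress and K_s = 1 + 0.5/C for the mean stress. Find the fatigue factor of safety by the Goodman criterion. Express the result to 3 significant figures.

0.311

C = D/d = 64.0/5.0 = 12.8000; K_W = (4C−1)/(4C−4)+0.615/C = 1.1116; K_s = 1+0.5/C = 1.0391
F_a = (F_max−F_min)/2 = 778 N; F_m = (F_max+F_min)/2 = 1022 N
τ_a = K_W·8F_aD/(πd³) = 1.1116 × 1014.4 = 1127.6 MPa
τ_m = K_s·8F_mD/(πd³) = 1.0391 × 1332.5 = 1384.5 MPa
Goodman: 1/n_f = τ_a/S_se + τ_m/S_su = 1127.6/568 + 1384.5/1130 = 1.98515 + 1.22525 = 3.2104
n_f = 1/3.2104 = 0.3115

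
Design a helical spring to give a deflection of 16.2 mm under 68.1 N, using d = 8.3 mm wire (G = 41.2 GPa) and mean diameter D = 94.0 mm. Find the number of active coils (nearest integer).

7

Required rate k = F/δ = 68.1/16.2 = 4.2037 N/mm
N_a = Gd⁴/(8D³k) = (41.2×10³ × 8.3⁴)/(8 × 94.0³ × 4.2037)
    = 1.95528e+08 / 2.79322e+07 = 7 → 7 coils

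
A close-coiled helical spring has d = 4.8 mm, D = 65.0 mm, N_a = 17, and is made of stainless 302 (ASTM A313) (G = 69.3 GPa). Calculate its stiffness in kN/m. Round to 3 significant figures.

k = Gd⁴/(8D³N_a) = (69.3×10³ × 4.8⁴) / (8 × 65.0³ × 17)
  = 3.67873e+07 / 3.7349e+07 = 0.98496 N/mm

0.985 kN/m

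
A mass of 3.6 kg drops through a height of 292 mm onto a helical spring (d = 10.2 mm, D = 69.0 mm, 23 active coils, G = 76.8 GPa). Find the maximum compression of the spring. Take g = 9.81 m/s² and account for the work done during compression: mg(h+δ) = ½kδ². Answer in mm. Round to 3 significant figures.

41.4 mm

k = Gd⁴/(8D³N_a) = (76.8×10³)(10.2⁴)/(8·69.0³·23) = 13.753 N/mm
W = mg = 3.6 × 9.81 = 35.316 N
½kδ² − Wδ − Wh = 0 → δ = (W + √(W² + 2kWh))/k
δ = (35.316 + √(1247.2 + 283649))/13.753 = (35.316 + 533.76)/13.753 = 41.378 mm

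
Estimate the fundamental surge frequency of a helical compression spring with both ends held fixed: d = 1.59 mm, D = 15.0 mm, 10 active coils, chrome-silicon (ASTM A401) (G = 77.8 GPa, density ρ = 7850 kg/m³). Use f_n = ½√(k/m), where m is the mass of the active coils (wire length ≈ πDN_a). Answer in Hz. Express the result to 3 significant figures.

250 Hz

k = Gd⁴/(8D³N_a) = (77.8×10³)(1.59⁴)/(8·15.0³·10) = 1.8416 N/mm = 1841.6 N/m
Wire length L = πDN_a = π·15.0·10 = 471.24 mm
m = ρ·(πd²/4)·L = 7850 × 1.9856×10⁻⁶ m² × 0.47124 m = 0.0073451 kg
f_n = ½√(k/m) = 0.5·√(1841.6/0.0073451) = 0.5·√(2.5073e+05) = 250.37 Hz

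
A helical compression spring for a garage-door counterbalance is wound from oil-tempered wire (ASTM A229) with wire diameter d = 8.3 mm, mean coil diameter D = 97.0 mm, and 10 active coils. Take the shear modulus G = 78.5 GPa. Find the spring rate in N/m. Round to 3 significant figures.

k = Gd⁴/(8D³N_a) = (78.5×10³ × 8.3⁴) / (8 × 97.0³ × 10)
  = 3.72548e+08 / 7.30138e+07 = 5.1024 N/mm = 5102.4 N/m

5100 N/m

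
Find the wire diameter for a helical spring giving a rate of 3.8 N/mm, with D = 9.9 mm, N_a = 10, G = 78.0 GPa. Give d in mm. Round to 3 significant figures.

1.39 mm

d = (8D³N_a·k / G)^(1/4) = (8·9.9³·10·3.8 / (78.0×10³))^0.25
  = (3.7817)^0.25 = 1.3945 mm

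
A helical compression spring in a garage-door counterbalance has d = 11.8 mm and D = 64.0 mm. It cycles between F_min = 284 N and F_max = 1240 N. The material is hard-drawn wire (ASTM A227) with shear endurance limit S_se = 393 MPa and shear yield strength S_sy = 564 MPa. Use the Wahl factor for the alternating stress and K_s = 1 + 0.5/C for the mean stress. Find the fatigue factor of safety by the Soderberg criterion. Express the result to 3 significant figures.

3.32

C = D/d = 64.0/11.8 = 5.4237; K_W = (4C−1)/(4C−4)+0.615/C = 1.2829; K_s = 1+0.5/C = 1.0922
F_a = (F_max−F_min)/2 = 478 N; F_m = (F_max+F_min)/2 = 762 N
τ_a = K_W·8F_aD/(πd³) = 1.2829 × 47.413 = 60.828 MPa
τ_m = K_s·8F_mD/(πd³) = 1.0922 × 75.584 = 82.552 MPa
Soderberg: 1/n_f = τ_a/S_se + τ_m/S_sy = 60.828/393 + 82.552/564 = 0.15478 + 0.14637 = 0.30115
n_f = 1/0.30115 = 3.321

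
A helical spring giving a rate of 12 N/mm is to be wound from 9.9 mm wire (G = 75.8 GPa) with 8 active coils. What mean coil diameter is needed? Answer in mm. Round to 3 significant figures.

98.2 mm

D = (Gd⁴/(8N_a·k))^(1/3) = (75.8×10³·9.9⁴/(8·8·12))^(1/3)
  = (948088)^(1/3) = 98.2388 mm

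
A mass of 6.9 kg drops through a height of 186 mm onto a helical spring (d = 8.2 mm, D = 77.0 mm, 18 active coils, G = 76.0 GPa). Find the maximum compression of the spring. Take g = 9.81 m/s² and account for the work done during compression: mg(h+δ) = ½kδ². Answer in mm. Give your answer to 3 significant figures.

k = Gd⁴/(8D³N_a) = (76.0×10³)(8.2⁴)/(8·77.0³·18) = 5.2268 N/mm
W = mg = 6.9 × 9.81 = 67.689 N
½kδ² − Wδ − Wh = 0 → δ = (W + √(W² + 2kWh))/k
δ = (67.689 + √(4581.8 + 131612))/5.2268 = (67.689 + 369.04)/5.2268 = 83.557 mm

83.6 mm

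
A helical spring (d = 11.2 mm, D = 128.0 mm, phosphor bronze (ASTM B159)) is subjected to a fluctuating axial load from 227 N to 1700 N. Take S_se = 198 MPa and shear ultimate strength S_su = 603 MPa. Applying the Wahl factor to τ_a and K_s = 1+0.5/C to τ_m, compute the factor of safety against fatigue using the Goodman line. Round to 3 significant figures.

C = D/d = 128.0/11.2 = 11.4286; K_W = (4C−1)/(4C−4)+0.615/C = 1.1257; K_s = 1+0.5/C = 1.0437
F_a = (F_max−F_min)/2 = 736.5 N; F_m = (F_max+F_min)/2 = 963.5 N
τ_a = K_W·8F_aD/(πd³) = 1.1257 × 170.87 = 192.35 MPa
τ_m = K_s·8F_mD/(πd³) = 1.0437 × 223.54 = 233.32 MPa
Goodman: 1/n_f = τ_a/S_se + τ_m/S_su = 192.35/198 + 233.32/603 = 0.97149 + 0.38693 = 1.3584
n_f = 1/1.3584 = 0.7362

0.736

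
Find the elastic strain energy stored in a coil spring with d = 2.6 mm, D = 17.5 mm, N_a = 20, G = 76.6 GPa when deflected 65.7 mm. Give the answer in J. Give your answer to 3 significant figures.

k = Gd⁴/(8D³N_a) = (76.6×10³)(2.6⁴)/(8·17.5³·20) = 4.0821 N/mm
U = ½kδ² = 0.5 × 4.0821 × 65.7² = 8810.3 N·mm = 8.8103 J

8.81 J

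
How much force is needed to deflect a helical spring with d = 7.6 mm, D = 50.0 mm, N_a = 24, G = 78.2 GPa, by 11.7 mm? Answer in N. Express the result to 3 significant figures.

127 N

k = Gd⁴/(8D³N_a) = (78.2×10³)(7.6⁴)/(8·50.0³·24) = 10.871 N/mm
F = k·δ = 10.871 × 11.7 = 127.18 N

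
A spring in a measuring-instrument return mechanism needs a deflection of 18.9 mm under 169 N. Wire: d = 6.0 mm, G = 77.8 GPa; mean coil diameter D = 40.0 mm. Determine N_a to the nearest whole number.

Required rate k = F/δ = 169/18.9 = 8.9418 N/mm
N_a = Gd⁴/(8D³k) = (77.8×10³ × 6.0⁴)/(8 × 40.0³ × 8.9418)
    = 1.00829e+08 / 4.5782e+06 = 22.02 → 22 coils

22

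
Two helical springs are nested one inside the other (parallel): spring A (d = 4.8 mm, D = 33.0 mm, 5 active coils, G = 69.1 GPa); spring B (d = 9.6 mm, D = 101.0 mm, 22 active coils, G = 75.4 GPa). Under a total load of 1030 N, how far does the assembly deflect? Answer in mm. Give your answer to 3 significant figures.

35.5 mm

k_A = Gd⁴/(8D³N_a) = (69.1×10³)(4.8⁴)/(8·33.0³·5) = 25.518 N/mm
k_B = Gd⁴/(8D³N_a) = (75.4×10³)(9.6⁴)/(8·101.0³·22) = 3.5317 N/mm
Parallel: k_eq = 25.518 + 3.5317 = 29.049 N/mm
δ = F/k_eq = 1030/29.049 = 35.457 mm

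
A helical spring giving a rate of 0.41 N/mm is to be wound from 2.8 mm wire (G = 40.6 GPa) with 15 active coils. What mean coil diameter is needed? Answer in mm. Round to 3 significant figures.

D = (Gd⁴/(8N_a·k))^(1/3) = (40.6×10³·2.8⁴/(8·15·0.41))^(1/3)
  = (50721.6)^(1/3) = 37.0167 mm

37.0 mm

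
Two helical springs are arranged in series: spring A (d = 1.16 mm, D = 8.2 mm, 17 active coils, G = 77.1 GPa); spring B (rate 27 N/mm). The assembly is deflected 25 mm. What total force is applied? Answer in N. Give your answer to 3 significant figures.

k_A = Gd⁴/(8D³N_a) = (77.1×10³)(1.16⁴)/(8·8.2³·17) = 1.8617 N/mm
Series: 1/k_eq = 1/1.8617 + 1/27 = 0.57419; k_eq = 1.7416 N/mm
F = k_eq·δ = 1.7416·25 = 43.54 N

43.5 N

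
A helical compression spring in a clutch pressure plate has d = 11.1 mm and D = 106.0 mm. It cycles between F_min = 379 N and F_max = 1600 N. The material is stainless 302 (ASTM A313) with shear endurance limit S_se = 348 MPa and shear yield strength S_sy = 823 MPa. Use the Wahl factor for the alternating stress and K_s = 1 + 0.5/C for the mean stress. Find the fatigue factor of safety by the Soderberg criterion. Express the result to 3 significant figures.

C = D/d = 106.0/11.1 = 9.5495; K_W = (4C−1)/(4C−4)+0.615/C = 1.1521; K_s = 1+0.5/C = 1.0524
F_a = (F_max−F_min)/2 = 610.5 N; F_m = (F_max+F_min)/2 = 989.5 N
τ_a = K_W·8F_aD/(πd³) = 1.1521 × 120.49 = 138.82 MPa
τ_m = K_s·8F_mD/(πd³) = 1.0524 × 195.3 = 205.52 MPa
Soderberg: 1/n_f = τ_a/S_se + τ_m/S_sy = 138.82/348 + 205.52/823 = 0.39892 + 0.24972 = 0.64864
n_f = 1/0.64864 = 1.542

1.54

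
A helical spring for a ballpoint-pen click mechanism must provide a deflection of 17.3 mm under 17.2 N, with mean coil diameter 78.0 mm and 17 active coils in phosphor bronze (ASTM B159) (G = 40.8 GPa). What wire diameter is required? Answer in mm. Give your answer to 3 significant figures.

6.30 mm

Required rate k = F/δ = 17.2/17.3 = 0.99422 N/mm
d = (8D³N_a·k / G)^(1/4) = (8·78.0³·17·0.99422 / (40.8×10³))^0.25
  = (1572.7)^0.25 = 6.2974 mm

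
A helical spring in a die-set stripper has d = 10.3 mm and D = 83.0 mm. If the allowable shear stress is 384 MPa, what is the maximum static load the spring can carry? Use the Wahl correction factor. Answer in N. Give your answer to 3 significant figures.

C = D/d = 83.0/10.3 = 8.0583
K_W = (4C−1)/(4C−4) + 0.615/C = 31.233/28.233 + 0.0763 = 1.1826
τ_max = K·8FD/(πd³) → F_max = τ_allow·πd³/(8DK)
F_max = 384·π·10.3³/(8·83.0·1.1826) = 1.3182e+06/785.23 = 1678.8 N

1680 N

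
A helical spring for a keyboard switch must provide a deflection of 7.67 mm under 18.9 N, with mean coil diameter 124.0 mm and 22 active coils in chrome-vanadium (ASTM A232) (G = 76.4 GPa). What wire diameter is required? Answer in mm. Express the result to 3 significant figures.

10.2 mm

Required rate k = F/δ = 18.9/7.67 = 2.4641 N/mm
d = (8D³N_a·k / G)^(1/4) = (8·124.0³·22·2.4641 / (76.4×10³))^0.25
  = (10823)^0.25 = 10.1997 mm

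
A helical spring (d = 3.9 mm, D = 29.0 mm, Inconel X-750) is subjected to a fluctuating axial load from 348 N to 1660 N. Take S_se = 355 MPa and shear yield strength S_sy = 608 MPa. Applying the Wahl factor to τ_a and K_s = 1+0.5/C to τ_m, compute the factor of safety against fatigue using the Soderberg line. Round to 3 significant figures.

C = D/d = 29.0/3.9 = 7.4359; K_W = (4C−1)/(4C−4)+0.615/C = 1.1992; K_s = 1+0.5/C = 1.0672
F_a = (F_max−F_min)/2 = 656 N; F_m = (F_max+F_min)/2 = 1004 N
τ_a = K_W·8F_aD/(πd³) = 1.1992 × 816.67 = 979.39 MPa
τ_m = K_s·8F_mD/(πd³) = 1.0672 × 1249.9 = 1334 MPa
Soderberg: 1/n_f = τ_a/S_se + τ_m/S_sy = 979.39/355 + 1334/608 = 2.75884 + 2.19400 = 4.9528
n_f = 1/4.9528 = 0.2019

0.202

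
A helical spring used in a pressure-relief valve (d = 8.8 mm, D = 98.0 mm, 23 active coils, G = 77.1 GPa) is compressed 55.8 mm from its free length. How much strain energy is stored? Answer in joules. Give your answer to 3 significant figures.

4.16 J

k = Gd⁴/(8D³N_a) = (77.1×10³)(8.8⁴)/(8·98.0³·23) = 2.6699 N/mm
U = ½kδ² = 0.5 × 2.6699 × 55.8² = 4156.5 N·mm = 4.1565 J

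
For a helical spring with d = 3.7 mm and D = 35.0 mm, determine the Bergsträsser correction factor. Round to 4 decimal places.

1.1435

C = D/d = 35.0/3.7 = 9.4595
K_B = (4C+2)/(4C−3) = 39.838/34.838 = 1.1435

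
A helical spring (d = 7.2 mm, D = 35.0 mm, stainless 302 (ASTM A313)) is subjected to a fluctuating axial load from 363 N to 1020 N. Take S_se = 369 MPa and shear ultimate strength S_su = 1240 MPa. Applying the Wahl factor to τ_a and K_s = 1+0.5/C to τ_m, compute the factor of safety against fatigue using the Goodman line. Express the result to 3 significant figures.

2.34

C = D/d = 35.0/7.2 = 4.8611; K_W = (4C−1)/(4C−4)+0.615/C = 1.3208; K_s = 1+0.5/C = 1.1029
F_a = (F_max−F_min)/2 = 328.5 N; F_m = (F_max+F_min)/2 = 691.5 N
τ_a = K_W·8F_aD/(πd³) = 1.3208 × 78.442 = 103.6 MPa
τ_m = K_s·8F_mD/(πd³) = 1.1029 × 165.12 = 182.11 MPa
Goodman: 1/n_f = τ_a/S_se + τ_m/S_su = 103.6/369 + 182.11/1240 = 0.28077 + 0.14686 = 0.42762
n_f = 1/0.42762 = 2.339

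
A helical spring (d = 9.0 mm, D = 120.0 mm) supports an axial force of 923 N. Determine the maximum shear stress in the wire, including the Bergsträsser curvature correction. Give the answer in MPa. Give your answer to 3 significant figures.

Spring index C = D/d = 120.0/9.0 = 13.3333
K_B = (4C+2)/(4C−3) = 55.333/50.333 = 1.0993
τ₀ = 8FD/(πd³) = 8·923·120.0/(π·9.0³) = 886080/2290.2 = 386.9 MPa
τ_max = K·τ₀ = 1.0993 × 386.9 = 425.33 MPa

425 MPa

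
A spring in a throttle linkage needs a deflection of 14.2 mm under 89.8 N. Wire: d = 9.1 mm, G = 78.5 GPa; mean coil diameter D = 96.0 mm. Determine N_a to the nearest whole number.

12

Required rate k = F/δ = 89.8/14.2 = 6.3239 N/mm
N_a = Gd⁴/(8D³k) = (78.5×10³ × 9.1⁴)/(8 × 96.0³ × 6.3239)
    = 5.38313e+08 / 4.47602e+07 = 12.03 → 12 coils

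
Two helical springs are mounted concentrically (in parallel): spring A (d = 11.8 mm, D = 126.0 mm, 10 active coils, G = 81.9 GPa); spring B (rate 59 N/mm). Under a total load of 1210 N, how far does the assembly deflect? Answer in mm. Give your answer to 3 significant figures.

k_A = Gd⁴/(8D³N_a) = (81.9×10³)(11.8⁴)/(8·126.0³·10) = 9.9223 N/mm
Parallel: k_eq = 9.9223 + 59 = 68.922 N/mm
δ = F/k_eq = 1210/68.922 = 17.556 mm

17.6 mm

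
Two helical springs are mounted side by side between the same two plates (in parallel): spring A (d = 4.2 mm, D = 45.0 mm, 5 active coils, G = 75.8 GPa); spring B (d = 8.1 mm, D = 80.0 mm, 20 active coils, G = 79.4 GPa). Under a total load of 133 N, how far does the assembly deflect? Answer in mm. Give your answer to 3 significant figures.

k_A = Gd⁴/(8D³N_a) = (75.8×10³)(4.2⁴)/(8·45.0³·5) = 6.471 N/mm
k_B = Gd⁴/(8D³N_a) = (79.4×10³)(8.1⁴)/(8·80.0³·20) = 4.1723 N/mm
Parallel: k_eq = 6.471 + 4.1723 = 10.643 N/mm
δ = F/k_eq = 133/10.643 = 12.496 mm

12.5 mm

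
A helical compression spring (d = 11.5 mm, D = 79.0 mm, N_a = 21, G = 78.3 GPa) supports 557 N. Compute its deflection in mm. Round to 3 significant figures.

33.7 mm

k = Gd⁴/(8D³N_a) = (78.3×10³)(11.5⁴)/(8·79.0³·21) = 16.533 N/mm
δ = F/k = 557 / 16.533 = 33.689 mm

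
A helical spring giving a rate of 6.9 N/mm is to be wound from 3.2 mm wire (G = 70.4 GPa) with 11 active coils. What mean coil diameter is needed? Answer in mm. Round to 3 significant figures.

23.0 mm

D = (Gd⁴/(8N_a·k))^(1/3) = (70.4×10³·3.2⁴/(8·11·6.9))^(1/3)
  = (12157.4)^(1/3) = 22.9940 mm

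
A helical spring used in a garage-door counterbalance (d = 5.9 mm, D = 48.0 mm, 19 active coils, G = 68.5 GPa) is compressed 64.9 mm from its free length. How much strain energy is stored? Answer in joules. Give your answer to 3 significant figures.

10.4 J

k = Gd⁴/(8D³N_a) = (68.5×10³)(5.9⁴)/(8·48.0³·19) = 4.9378 N/mm
U = ½kδ² = 0.5 × 4.9378 × 64.9² = 10399 N·mm = 10.399 J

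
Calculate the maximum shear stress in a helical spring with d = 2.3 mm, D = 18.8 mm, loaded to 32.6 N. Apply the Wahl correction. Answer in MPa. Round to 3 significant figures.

Spring index C = D/d = 18.8/2.3 = 8.1739
K_W = (4C−1)/(4C−4) + 0.615/C = 31.696/28.696 + 0.0752 = 1.1798
τ₀ = 8FD/(πd³) = 8·32.6·18.8/(π·2.3³) = 4903.04/38.224 = 128.27 MPa
τ_max = K·τ₀ = 1.1798 × 128.27 = 151.33 MPa

151 MPa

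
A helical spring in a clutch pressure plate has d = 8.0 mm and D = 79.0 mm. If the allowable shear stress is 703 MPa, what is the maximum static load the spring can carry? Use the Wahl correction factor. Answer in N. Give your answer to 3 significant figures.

1560 N

C = D/d = 79.0/8.0 = 9.8750
K_W = (4C−1)/(4C−4) + 0.615/C = 38.500/35.500 + 0.0623 = 1.1468
τ_max = K·8FD/(πd³) → F_max = τ_allow·πd³/(8DK)
F_max = 703·π·8.0³/(8·79.0·1.1468) = 1.1308e+06/724.77 = 1560.2 N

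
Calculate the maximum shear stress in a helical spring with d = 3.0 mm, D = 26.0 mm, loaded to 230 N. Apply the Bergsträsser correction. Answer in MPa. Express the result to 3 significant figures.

Spring index C = D/d = 26.0/3.0 = 8.6667
K_B = (4C+2)/(4C−3) = 36.667/31.667 = 1.1579
τ₀ = 8FD/(πd³) = 8·230·26.0/(π·3.0³) = 47840/84.823 = 564 MPa
τ_max = K·τ₀ = 1.1579 × 564 = 653.05 MPa

653 MPa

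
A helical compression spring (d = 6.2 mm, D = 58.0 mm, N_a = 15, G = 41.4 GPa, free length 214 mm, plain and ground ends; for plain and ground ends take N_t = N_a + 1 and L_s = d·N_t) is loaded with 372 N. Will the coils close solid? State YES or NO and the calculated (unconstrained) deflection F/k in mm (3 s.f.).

k = Gd⁴/(8D³N_a) = (41.4×10³)(6.2⁴)/(8·58.0³·15) = 2.6128 N/mm
N_t = 16; L_s = 6.2·16 = 99.2 mm; δ_solid = L₀ − L_s = 214 − 99.2 = 114.8 mm
δ = F/k = 372/2.6128 = 142.38 mm
δ ≥ δ_solid → spring goes solid

YES, δ = 142 mm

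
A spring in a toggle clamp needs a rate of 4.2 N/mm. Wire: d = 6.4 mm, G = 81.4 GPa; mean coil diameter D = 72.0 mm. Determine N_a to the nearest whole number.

11

N_a = Gd⁴/(8D³k) = (81.4×10³ × 6.4⁴)/(8 × 72.0³ × 4.2)
    = 1.36567e+08 / 1.25411e+07 = 10.89 → 11 coils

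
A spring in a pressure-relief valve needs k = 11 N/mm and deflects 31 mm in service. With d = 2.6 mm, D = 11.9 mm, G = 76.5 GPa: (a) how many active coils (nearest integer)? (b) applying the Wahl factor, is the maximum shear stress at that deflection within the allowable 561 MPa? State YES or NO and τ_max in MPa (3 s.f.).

N_a = Gd⁴/(8D³k) = (76.5×10³)(2.6⁴)/(8·11.9³·11) = 23.57 → N_a = 24
Actual rate k = Gd⁴/(8D³·24) = 10.805 N/mm
Working load F = kδ = 10.805·31 = 334.95 N
C = 11.9/2.6 = 4.5769; K_W = (4C−1)/(4C−4)+0.615/C = 1.3440
τ_max = K_W·8FD/(πd³) = 1.3440·577.49 = 776.17 MPa
τ_max > 561 MPa → exceeds allowable

(a) 24 coils; (b) NO, τ_max = 776 MPa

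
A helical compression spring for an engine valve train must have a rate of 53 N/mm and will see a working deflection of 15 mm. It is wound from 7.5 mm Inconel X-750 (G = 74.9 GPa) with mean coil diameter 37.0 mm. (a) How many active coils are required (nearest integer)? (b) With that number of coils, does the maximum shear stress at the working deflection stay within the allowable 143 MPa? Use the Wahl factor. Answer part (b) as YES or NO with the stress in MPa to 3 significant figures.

(a) 11 coils; (b) NO, τ_max = 234 MPa

N_a = Gd⁴/(8D³k) = (74.9×10³)(7.5⁴)/(8·37.0³·53) = 11.03 → N_a = 11
Actual rate k = Gd⁴/(8D³·11) = 53.167 N/mm
Working load F = kδ = 53.167·15 = 797.5 N
C = 37.0/7.5 = 4.9333; K_W = (4C−1)/(4C−4)+0.615/C = 1.3153
τ_max = K_W·8FD/(πd³) = 1.3153·178.11 = 234.28 MPa
τ_max > 143 MPa → exceeds allowable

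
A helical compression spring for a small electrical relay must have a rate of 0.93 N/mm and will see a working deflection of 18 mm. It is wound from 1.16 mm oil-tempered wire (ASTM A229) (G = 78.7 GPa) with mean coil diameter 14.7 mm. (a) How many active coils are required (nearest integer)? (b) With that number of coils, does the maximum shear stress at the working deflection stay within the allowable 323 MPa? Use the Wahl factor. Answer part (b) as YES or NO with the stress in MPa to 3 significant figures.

N_a = Gd⁴/(8D³k) = (78.7×10³)(1.16⁴)/(8·14.7³·0.93) = 6.03 → N_a = 6
Actual rate k = Gd⁴/(8D³·6) = 0.93457 N/mm
Working load F = kδ = 0.93457·18 = 16.822 N
C = 14.7/1.16 = 12.6724; K_W = (4C−1)/(4C−4)+0.615/C = 1.1128
τ_max = K_W·8FD/(πd³) = 1.1128·403.43 = 448.93 MPa
τ_max > 323 MPa → exceeds allowable

(a) 6 coils; (b) NO, τ_max = 449 MPa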